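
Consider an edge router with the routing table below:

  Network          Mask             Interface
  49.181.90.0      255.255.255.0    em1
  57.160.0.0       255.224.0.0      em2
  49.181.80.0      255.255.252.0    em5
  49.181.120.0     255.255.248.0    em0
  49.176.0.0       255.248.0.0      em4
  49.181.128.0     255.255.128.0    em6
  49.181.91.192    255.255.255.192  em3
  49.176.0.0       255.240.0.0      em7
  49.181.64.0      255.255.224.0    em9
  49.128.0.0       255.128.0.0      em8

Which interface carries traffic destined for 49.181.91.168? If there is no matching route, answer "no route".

em9

Routes whose prefix contains 49.181.91.168:
  49.128.0.0/9 (49.128.0.0 - 49.255.255.255) -> em8
  49.176.0.0/12 (49.176.0.0 - 49.191.255.255) -> em7
  49.176.0.0/13 (49.176.0.0 - 49.183.255.255) -> em4
  49.181.64.0/19 (49.181.64.0 - 49.181.95.255) -> em9
More-specific entries that do NOT match:
  49.181.91.192/26 (49.181.91.192 - 49.181.91.255) does not contain 49.181.91.168
  49.181.90.0/24 (49.181.90.0 - 49.181.90.255) does not contain 49.181.91.168
  49.181.80.0/22 (49.181.80.0 - 49.181.83.255) does not contain 49.181.91.168
  49.181.120.0/21 (49.181.120.0 - 49.181.127.255) does not contain 49.181.91.168
Longest matching prefix is /19 -> interface em9.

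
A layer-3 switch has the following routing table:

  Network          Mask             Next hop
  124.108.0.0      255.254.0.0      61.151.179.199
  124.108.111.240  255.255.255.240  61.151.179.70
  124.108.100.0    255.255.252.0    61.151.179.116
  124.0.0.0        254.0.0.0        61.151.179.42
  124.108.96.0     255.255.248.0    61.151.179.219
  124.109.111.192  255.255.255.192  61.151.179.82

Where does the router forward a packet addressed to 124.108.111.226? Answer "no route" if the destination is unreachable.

61.151.179.199

Routes whose prefix contains 124.108.111.226:
  124.0.0.0/7 (124.0.0.0 - 125.255.255.255) -> 61.151.179.42
  124.108.0.0/15 (124.108.0.0 - 124.109.255.255) -> 61.151.179.199
More-specific entries that do NOT match:
  124.108.111.240/28 (124.108.111.240 - 124.108.111.255) does not contain 124.108.111.226
  124.109.111.192/26 (124.109.111.192 - 124.109.111.255) does not contain 124.108.111.226
  124.108.100.0/22 (124.108.100.0 - 124.108.103.255) does not contain 124.108.111.226
  124.108.96.0/21 (124.108.96.0 - 124.108.103.255) does not contain 124.108.111.226
Longest matching prefix is /15 -> next hop 61.151.179.199.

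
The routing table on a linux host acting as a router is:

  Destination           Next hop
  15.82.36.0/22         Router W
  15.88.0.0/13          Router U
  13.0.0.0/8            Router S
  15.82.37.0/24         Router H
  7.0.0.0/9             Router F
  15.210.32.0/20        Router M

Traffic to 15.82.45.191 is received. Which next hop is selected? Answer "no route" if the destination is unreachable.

No entry's prefix contains 15.82.45.191; there is no default route.

no route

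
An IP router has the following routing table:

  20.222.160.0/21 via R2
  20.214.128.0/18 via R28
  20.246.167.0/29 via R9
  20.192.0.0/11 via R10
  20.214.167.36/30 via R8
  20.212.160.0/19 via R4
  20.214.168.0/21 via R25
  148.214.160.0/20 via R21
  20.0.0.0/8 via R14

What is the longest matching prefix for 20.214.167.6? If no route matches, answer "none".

20.214.128.0/18

Entries matching 20.214.167.6:
  20.0.0.0/8 (20.0.0.0 - 20.255.255.255)
  20.192.0.0/11 (20.192.0.0 - 20.223.255.255)
  20.214.128.0/18 (20.214.128.0 - 20.214.191.255)
Most specific is 20.214.128.0/18.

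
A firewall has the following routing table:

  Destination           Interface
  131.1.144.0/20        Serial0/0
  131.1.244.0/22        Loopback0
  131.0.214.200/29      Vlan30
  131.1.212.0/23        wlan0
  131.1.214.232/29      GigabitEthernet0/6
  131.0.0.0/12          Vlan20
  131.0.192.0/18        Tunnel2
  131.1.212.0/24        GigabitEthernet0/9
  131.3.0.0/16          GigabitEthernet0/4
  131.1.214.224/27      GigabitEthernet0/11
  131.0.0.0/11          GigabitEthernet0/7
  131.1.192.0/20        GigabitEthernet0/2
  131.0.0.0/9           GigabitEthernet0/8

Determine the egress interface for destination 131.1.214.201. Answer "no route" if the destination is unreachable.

Vlan20

Routes whose prefix contains 131.1.214.201:
  131.0.0.0/9 (131.0.0.0 - 131.127.255.255) -> GigabitEthernet0/8
  131.0.0.0/11 (131.0.0.0 - 131.31.255.255) -> GigabitEthernet0/7
  131.0.0.0/12 (131.0.0.0 - 131.15.255.255) -> Vlan20
More-specific entries that do NOT match:
  131.0.214.200/29 (131.0.214.200 - 131.0.214.207) does not contain 131.1.214.201
  131.1.214.232/29 (131.1.214.232 - 131.1.214.239) does not contain 131.1.214.201
  131.1.214.224/27 (131.1.214.224 - 131.1.214.255) does not contain 131.1.214.201
  131.1.212.0/24 (131.1.212.0 - 131.1.212.255) does not contain 131.1.214.201
  131.1.212.0/23 (131.1.212.0 - 131.1.213.255) does not contain 131.1.214.201
  131.1.244.0/22 (131.1.244.0 - 131.1.247.255) does not contain 131.1.214.201
  131.1.144.0/20 (131.1.144.0 - 131.1.159.255) does not contain 131.1.214.201
  131.1.192.0/20 (131.1.192.0 - 131.1.207.255) does not contain 131.1.214.201
  131.0.192.0/18 (131.0.192.0 - 131.0.255.255) does not contain 131.1.214.201
  131.3.0.0/16 (131.3.0.0 - 131.3.255.255) does not contain 131.1.214.201
Longest matching prefix is /12 -> interface Vlan20.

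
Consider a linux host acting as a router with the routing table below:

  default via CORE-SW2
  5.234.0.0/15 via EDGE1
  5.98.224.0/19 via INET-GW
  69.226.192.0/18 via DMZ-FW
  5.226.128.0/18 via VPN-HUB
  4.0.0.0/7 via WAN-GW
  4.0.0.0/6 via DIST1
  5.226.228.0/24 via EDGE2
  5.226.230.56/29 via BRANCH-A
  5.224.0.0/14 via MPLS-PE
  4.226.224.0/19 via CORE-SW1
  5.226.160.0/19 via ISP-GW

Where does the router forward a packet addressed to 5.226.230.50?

Routes whose prefix contains 5.226.230.50:
  0.0.0.0/0 (default, matches everything) -> CORE-SW2
  4.0.0.0/6 (4.0.0.0 - 7.255.255.255) -> DIST1
  4.0.0.0/7 (4.0.0.0 - 5.255.255.255) -> WAN-GW
  5.224.0.0/14 (5.224.0.0 - 5.227.255.255) -> MPLS-PE
More-specific entries that do NOT match:
  5.226.230.56/29 (5.226.230.56 - 5.226.230.63) does not contain 5.226.230.50
  5.226.228.0/24 (5.226.228.0 - 5.226.228.255) does not contain 5.226.230.50
  5.98.224.0/19 (5.98.224.0 - 5.98.255.255) does not contain 5.226.230.50
  4.226.224.0/19 (4.226.224.0 - 4.226.255.255) does not contain 5.226.230.50
  5.226.160.0/19 (5.226.160.0 - 5.226.191.255) does not contain 5.226.230.50
  69.226.192.0/18 (69.226.192.0 - 69.226.255.255) does not contain 5.226.230.50
  5.226.128.0/18 (5.226.128.0 - 5.226.191.255) does not contain 5.226.230.50
  5.234.0.0/15 (5.234.0.0 - 5.235.255.255) does not contain 5.226.230.50
Longest matching prefix is /14 -> next hop MPLS-PE.

MPLS-PE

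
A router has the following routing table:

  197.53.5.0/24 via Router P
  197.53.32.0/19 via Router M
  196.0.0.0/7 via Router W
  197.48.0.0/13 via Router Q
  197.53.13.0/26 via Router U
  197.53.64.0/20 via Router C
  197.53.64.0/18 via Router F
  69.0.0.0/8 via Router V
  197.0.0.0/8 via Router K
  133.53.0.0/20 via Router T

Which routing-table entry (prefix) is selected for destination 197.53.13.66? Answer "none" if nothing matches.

Entries matching 197.53.13.66:
  196.0.0.0/7 (196.0.0.0 - 197.255.255.255)
  197.0.0.0/8 (197.0.0.0 - 197.255.255.255)
  197.48.0.0/13 (197.48.0.0 - 197.55.255.255)
Most specific is 197.48.0.0/13.

197.48.0.0/13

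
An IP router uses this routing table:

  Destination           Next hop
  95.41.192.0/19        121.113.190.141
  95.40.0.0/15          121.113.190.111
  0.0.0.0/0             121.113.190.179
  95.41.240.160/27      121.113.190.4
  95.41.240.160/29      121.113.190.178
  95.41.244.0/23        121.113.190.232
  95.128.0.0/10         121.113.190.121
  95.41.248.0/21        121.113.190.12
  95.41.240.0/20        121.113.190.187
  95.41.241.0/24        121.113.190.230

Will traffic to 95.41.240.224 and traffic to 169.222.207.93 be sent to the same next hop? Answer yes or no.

no

95.41.240.224: longest match 95.41.240.0/20 -> 121.113.190.187
169.222.207.93: longest match 0.0.0.0/0 -> 121.113.190.179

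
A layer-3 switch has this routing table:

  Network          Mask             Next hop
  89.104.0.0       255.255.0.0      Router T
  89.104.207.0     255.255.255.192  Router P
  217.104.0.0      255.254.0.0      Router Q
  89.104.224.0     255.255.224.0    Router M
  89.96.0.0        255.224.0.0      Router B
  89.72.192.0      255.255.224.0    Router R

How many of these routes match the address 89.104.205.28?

Prefixes containing 89.104.205.28:
  89.96.0.0/11 (89.96.0.0 - 89.127.255.255)
  89.104.0.0/16 (89.104.0.0 - 89.104.255.255)
Total matching entries: 2.

2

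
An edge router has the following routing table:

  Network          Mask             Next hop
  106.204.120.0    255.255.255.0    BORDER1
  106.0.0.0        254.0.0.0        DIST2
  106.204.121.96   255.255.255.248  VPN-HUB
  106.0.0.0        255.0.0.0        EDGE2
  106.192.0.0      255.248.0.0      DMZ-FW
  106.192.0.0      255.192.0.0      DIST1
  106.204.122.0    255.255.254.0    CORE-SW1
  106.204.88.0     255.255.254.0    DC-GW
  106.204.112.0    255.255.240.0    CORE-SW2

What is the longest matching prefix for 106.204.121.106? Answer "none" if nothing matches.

106.204.112.0/20

Entries matching 106.204.121.106:
  106.0.0.0/7 (106.0.0.0 - 107.255.255.255)
  106.0.0.0/8 (106.0.0.0 - 106.255.255.255)
  106.192.0.0/10 (106.192.0.0 - 106.255.255.255)
  106.204.112.0/20 (106.204.112.0 - 106.204.127.255)
Most specific is 106.204.112.0/20.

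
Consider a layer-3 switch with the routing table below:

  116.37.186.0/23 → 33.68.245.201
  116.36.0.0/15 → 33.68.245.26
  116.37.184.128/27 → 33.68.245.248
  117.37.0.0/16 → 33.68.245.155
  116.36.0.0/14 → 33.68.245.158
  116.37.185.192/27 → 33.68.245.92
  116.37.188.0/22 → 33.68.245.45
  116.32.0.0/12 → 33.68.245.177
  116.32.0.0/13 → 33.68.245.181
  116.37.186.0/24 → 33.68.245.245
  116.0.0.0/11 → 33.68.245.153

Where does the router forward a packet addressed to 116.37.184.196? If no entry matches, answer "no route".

Routes whose prefix contains 116.37.184.196:
  116.32.0.0/12 (116.32.0.0 - 116.47.255.255) -> 33.68.245.177
  116.32.0.0/13 (116.32.0.0 - 116.39.255.255) -> 33.68.245.181
  116.36.0.0/14 (116.36.0.0 - 116.39.255.255) -> 33.68.245.158
  116.36.0.0/15 (116.36.0.0 - 116.37.255.255) -> 33.68.245.26
More-specific entries that do NOT match:
  116.37.184.128/27 (116.37.184.128 - 116.37.184.159) does not contain 116.37.184.196
  116.37.185.192/27 (116.37.185.192 - 116.37.185.223) does not contain 116.37.184.196
  116.37.186.0/24 (116.37.186.0 - 116.37.186.255) does not contain 116.37.184.196
  116.37.186.0/23 (116.37.186.0 - 116.37.187.255) does not contain 116.37.184.196
  116.37.188.0/22 (116.37.188.0 - 116.37.191.255) does not contain 116.37.184.196
  117.37.0.0/16 (117.37.0.0 - 117.37.255.255) does not contain 116.37.184.196
Longest matching prefix is /15 -> next hop 33.68.245.26.

33.68.245.26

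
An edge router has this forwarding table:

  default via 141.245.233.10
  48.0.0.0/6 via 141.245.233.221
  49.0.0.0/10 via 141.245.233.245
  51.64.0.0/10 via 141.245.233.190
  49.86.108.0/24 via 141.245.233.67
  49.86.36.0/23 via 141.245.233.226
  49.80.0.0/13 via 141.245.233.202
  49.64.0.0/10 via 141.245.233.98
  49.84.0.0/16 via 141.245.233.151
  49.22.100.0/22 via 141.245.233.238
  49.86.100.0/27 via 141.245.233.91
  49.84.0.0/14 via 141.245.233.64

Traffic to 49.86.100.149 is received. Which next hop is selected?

Routes whose prefix contains 49.86.100.149:
  0.0.0.0/0 (default, matches everything) -> 141.245.233.10
  48.0.0.0/6 (48.0.0.0 - 51.255.255.255) -> 141.245.233.221
  49.64.0.0/10 (49.64.0.0 - 49.127.255.255) -> 141.245.233.98
  49.80.0.0/13 (49.80.0.0 - 49.87.255.255) -> 141.245.233.202
  49.84.0.0/14 (49.84.0.0 - 49.87.255.255) -> 141.245.233.64
More-specific entries that do NOT match:
  49.86.100.0/27 (49.86.100.0 - 49.86.100.31) does not contain 49.86.100.149
  49.86.108.0/24 (49.86.108.0 - 49.86.108.255) does not contain 49.86.100.149
  49.86.36.0/23 (49.86.36.0 - 49.86.37.255) does not contain 49.86.100.149
  49.22.100.0/22 (49.22.100.0 - 49.22.103.255) does not contain 49.86.100.149
  49.84.0.0/16 (49.84.0.0 - 49.84.255.255) does not contain 49.86.100.149
Longest matching prefix is /14 -> next hop 141.245.233.64.

141.245.233.64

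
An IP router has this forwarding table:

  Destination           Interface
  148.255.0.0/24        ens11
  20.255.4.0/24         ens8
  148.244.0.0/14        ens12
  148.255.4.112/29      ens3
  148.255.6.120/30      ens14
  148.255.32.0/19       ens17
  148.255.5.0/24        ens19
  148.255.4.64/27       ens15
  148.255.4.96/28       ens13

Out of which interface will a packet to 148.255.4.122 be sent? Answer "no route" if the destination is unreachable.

No entry's prefix contains 148.255.4.122; there is no default route.

no route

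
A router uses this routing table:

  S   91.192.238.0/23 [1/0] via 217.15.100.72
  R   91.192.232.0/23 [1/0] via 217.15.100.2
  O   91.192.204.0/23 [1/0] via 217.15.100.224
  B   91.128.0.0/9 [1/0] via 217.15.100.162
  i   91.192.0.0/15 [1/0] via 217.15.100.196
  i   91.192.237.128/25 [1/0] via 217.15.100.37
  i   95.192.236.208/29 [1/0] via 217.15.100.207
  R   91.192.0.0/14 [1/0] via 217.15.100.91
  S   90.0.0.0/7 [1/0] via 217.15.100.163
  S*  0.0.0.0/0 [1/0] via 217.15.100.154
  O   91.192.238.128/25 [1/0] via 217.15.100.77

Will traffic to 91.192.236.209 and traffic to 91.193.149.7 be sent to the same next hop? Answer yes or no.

yes

91.192.236.209: longest match 91.192.0.0/15 -> 217.15.100.196
91.193.149.7: longest match 91.192.0.0/15 -> 217.15.100.196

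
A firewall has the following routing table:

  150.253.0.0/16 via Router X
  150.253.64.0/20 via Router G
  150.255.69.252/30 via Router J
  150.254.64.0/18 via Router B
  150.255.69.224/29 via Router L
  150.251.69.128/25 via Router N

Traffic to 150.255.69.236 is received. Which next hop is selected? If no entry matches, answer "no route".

No entry's prefix contains 150.255.69.236; there is no default route.

no route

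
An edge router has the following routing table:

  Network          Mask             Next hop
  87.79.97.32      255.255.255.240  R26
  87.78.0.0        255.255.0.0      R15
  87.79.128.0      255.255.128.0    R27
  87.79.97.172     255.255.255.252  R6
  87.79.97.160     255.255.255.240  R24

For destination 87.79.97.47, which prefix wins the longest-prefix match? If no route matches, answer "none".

87.79.97.32/28

Entries matching 87.79.97.47:
  87.79.97.32/28 (87.79.97.32 - 87.79.97.47)
Most specific is 87.79.97.32/28.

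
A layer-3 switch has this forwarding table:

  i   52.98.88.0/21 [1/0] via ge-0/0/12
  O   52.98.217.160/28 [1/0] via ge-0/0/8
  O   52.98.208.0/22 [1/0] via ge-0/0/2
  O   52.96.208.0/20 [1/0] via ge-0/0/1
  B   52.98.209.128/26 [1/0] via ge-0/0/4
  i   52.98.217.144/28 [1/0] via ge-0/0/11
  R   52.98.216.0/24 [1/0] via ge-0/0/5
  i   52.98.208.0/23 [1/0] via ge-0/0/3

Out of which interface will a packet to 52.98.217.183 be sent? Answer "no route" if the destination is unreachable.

No entry's prefix contains 52.98.217.183; there is no default route.

no route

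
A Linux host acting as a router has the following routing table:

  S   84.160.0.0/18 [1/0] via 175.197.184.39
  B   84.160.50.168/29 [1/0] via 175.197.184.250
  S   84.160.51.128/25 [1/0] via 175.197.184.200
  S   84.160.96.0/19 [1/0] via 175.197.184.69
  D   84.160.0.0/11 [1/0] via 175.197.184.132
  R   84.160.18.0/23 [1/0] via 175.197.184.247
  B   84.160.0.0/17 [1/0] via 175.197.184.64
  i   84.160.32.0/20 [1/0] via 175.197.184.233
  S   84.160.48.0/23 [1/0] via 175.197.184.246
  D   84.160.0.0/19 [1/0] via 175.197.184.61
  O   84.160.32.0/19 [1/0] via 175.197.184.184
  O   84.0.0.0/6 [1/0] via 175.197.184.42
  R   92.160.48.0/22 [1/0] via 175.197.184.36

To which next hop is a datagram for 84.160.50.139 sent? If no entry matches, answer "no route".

175.197.184.184

Routes whose prefix contains 84.160.50.139:
  84.0.0.0/6 (84.0.0.0 - 87.255.255.255) -> 175.197.184.42
  84.160.0.0/11 (84.160.0.0 - 84.191.255.255) -> 175.197.184.132
  84.160.0.0/17 (84.160.0.0 - 84.160.127.255) -> 175.197.184.64
  84.160.0.0/18 (84.160.0.0 - 84.160.63.255) -> 175.197.184.39
  84.160.32.0/19 (84.160.32.0 - 84.160.63.255) -> 175.197.184.184
More-specific entries that do NOT match:
  84.160.50.168/29 (84.160.50.168 - 84.160.50.175) does not contain 84.160.50.139
  84.160.51.128/25 (84.160.51.128 - 84.160.51.255) does not contain 84.160.50.139
  84.160.18.0/23 (84.160.18.0 - 84.160.19.255) does not contain 84.160.50.139
  84.160.48.0/23 (84.160.48.0 - 84.160.49.255) does not contain 84.160.50.139
  92.160.48.0/22 (92.160.48.0 - 92.160.51.255) does not contain 84.160.50.139
  84.160.32.0/20 (84.160.32.0 - 84.160.47.255) does not contain 84.160.50.139
Longest matching prefix is /19 -> next hop 175.197.184.184.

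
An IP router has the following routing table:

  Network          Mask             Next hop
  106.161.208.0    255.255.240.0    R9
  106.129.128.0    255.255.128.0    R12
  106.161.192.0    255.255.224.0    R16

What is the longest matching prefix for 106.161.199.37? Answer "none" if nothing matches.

Entries matching 106.161.199.37:
  106.161.192.0/19 (106.161.192.0 - 106.161.223.255)
Most specific is 106.161.192.0/19.

106.161.192.0/19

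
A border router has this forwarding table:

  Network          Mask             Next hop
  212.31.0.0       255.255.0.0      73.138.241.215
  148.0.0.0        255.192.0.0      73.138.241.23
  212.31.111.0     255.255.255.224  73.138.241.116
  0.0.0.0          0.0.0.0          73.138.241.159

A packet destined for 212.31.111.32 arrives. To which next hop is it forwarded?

Routes whose prefix contains 212.31.111.32:
  0.0.0.0/0 (default, matches everything) -> 73.138.241.159
  212.31.0.0/16 (212.31.0.0 - 212.31.255.255) -> 73.138.241.215
More-specific entries that do NOT match:
  212.31.111.0/27 (212.31.111.0 - 212.31.111.31) does not contain 212.31.111.32
Longest matching prefix is /16 -> next hop 73.138.241.215.

73.138.241.215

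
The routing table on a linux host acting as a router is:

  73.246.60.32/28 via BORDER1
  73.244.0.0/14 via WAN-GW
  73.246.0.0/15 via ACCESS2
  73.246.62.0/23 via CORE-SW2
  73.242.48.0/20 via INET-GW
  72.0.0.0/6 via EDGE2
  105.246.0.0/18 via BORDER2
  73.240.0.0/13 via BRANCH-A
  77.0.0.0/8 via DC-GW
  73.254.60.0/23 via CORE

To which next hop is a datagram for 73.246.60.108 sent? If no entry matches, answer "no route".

Routes whose prefix contains 73.246.60.108:
  72.0.0.0/6 (72.0.0.0 - 75.255.255.255) -> EDGE2
  73.240.0.0/13 (73.240.0.0 - 73.247.255.255) -> BRANCH-A
  73.244.0.0/14 (73.244.0.0 - 73.247.255.255) -> WAN-GW
  73.246.0.0/15 (73.246.0.0 - 73.247.255.255) -> ACCESS2
More-specific entries that do NOT match:
  73.246.60.32/28 (73.246.60.32 - 73.246.60.47) does not contain 73.246.60.108
  73.246.62.0/23 (73.246.62.0 - 73.246.63.255) does not contain 73.246.60.108
  73.254.60.0/23 (73.254.60.0 - 73.254.61.255) does not contain 73.246.60.108
  73.242.48.0/20 (73.242.48.0 - 73.242.63.255) does not contain 73.246.60.108
  105.246.0.0/18 (105.246.0.0 - 105.246.63.255) does not contain 73.246.60.108
Longest matching prefix is /15 -> next hop ACCESS2.

ACCESS2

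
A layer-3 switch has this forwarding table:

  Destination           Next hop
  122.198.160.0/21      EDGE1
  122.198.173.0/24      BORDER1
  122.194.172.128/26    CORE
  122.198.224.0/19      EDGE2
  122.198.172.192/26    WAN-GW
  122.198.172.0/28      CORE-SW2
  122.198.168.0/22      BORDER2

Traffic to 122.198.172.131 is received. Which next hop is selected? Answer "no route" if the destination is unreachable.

no route

No entry's prefix contains 122.198.172.131; there is no default route.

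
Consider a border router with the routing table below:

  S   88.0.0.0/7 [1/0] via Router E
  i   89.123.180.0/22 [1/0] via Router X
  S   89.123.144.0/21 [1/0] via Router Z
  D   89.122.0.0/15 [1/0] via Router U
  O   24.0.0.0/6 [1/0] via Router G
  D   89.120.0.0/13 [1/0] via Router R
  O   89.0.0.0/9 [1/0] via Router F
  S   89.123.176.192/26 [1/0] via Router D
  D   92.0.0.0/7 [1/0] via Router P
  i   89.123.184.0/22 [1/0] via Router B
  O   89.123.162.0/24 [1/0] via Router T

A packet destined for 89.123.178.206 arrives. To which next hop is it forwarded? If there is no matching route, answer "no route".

Routes whose prefix contains 89.123.178.206:
  88.0.0.0/7 (88.0.0.0 - 89.255.255.255) -> Router E
  89.0.0.0/9 (89.0.0.0 - 89.127.255.255) -> Router F
  89.120.0.0/13 (89.120.0.0 - 89.127.255.255) -> Router R
  89.122.0.0/15 (89.122.0.0 - 89.123.255.255) -> Router U
More-specific entries that do NOT match:
  89.123.176.192/26 (89.123.176.192 - 89.123.176.255) does not contain 89.123.178.206
  89.123.162.0/24 (89.123.162.0 - 89.123.162.255) does not contain 89.123.178.206
  89.123.180.0/22 (89.123.180.0 - 89.123.183.255) does not contain 89.123.178.206
  89.123.184.0/22 (89.123.184.0 - 89.123.187.255) does not contain 89.123.178.206
  89.123.144.0/21 (89.123.144.0 - 89.123.151.255) does not contain 89.123.178.206
Longest matching prefix is /15 -> next hop Router U.

Router U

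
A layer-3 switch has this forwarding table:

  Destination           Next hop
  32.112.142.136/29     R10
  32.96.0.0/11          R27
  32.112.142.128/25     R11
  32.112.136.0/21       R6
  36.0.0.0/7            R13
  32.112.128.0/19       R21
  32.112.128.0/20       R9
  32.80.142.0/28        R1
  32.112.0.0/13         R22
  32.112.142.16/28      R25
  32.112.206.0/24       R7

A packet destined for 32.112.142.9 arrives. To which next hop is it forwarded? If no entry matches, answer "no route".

Routes whose prefix contains 32.112.142.9:
  32.96.0.0/11 (32.96.0.0 - 32.127.255.255) -> R27
  32.112.0.0/13 (32.112.0.0 - 32.119.255.255) -> R22
  32.112.128.0/19 (32.112.128.0 - 32.112.159.255) -> R21
  32.112.128.0/20 (32.112.128.0 - 32.112.143.255) -> R9
  32.112.136.0/21 (32.112.136.0 - 32.112.143.255) -> R6
More-specific entries that do NOT match:
  32.112.142.136/29 (32.112.142.136 - 32.112.142.143) does not contain 32.112.142.9
  32.80.142.0/28 (32.80.142.0 - 32.80.142.15) does not contain 32.112.142.9
  32.112.142.16/28 (32.112.142.16 - 32.112.142.31) does not contain 32.112.142.9
  32.112.142.128/25 (32.112.142.128 - 32.112.142.255) does not contain 32.112.142.9
  32.112.206.0/24 (32.112.206.0 - 32.112.206.255) does not contain 32.112.142.9
Longest matching prefix is /21 -> next hop R6.

R6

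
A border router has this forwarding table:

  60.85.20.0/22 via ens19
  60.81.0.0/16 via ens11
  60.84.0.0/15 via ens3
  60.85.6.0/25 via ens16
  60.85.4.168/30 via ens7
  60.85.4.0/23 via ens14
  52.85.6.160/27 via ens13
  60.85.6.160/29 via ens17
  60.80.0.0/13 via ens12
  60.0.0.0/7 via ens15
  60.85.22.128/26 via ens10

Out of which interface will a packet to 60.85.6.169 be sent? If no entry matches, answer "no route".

ens3

Routes whose prefix contains 60.85.6.169:
  60.0.0.0/7 (60.0.0.0 - 61.255.255.255) -> ens15
  60.80.0.0/13 (60.80.0.0 - 60.87.255.255) -> ens12
  60.84.0.0/15 (60.84.0.0 - 60.85.255.255) -> ens3
More-specific entries that do NOT match:
  60.85.4.168/30 (60.85.4.168 - 60.85.4.171) does not contain 60.85.6.169
  60.85.6.160/29 (60.85.6.160 - 60.85.6.167) does not contain 60.85.6.169
  52.85.6.160/27 (52.85.6.160 - 52.85.6.191) does not contain 60.85.6.169
  60.85.22.128/26 (60.85.22.128 - 60.85.22.191) does not contain 60.85.6.169
  60.85.6.0/25 (60.85.6.0 - 60.85.6.127) does not contain 60.85.6.169
  60.85.4.0/23 (60.85.4.0 - 60.85.5.255) does not contain 60.85.6.169
  60.85.20.0/22 (60.85.20.0 - 60.85.23.255) does not contain 60.85.6.169
  60.81.0.0/16 (60.81.0.0 - 60.81.255.255) does not contain 60.85.6.169
Longest matching prefix is /15 -> interface ens3.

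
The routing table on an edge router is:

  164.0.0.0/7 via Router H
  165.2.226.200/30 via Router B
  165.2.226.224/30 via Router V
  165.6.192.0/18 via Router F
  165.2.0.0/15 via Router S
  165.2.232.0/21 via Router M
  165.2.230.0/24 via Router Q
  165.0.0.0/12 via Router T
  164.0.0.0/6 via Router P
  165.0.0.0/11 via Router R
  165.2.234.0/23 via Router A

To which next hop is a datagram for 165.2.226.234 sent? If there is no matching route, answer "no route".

Router S

Routes whose prefix contains 165.2.226.234:
  164.0.0.0/6 (164.0.0.0 - 167.255.255.255) -> Router P
  164.0.0.0/7 (164.0.0.0 - 165.255.255.255) -> Router H
  165.0.0.0/11 (165.0.0.0 - 165.31.255.255) -> Router R
  165.0.0.0/12 (165.0.0.0 - 165.15.255.255) -> Router T
  165.2.0.0/15 (165.2.0.0 - 165.3.255.255) -> Router S
More-specific entries that do NOT match:
  165.2.226.200/30 (165.2.226.200 - 165.2.226.203) does not contain 165.2.226.234
  165.2.226.224/30 (165.2.226.224 - 165.2.226.227) does not contain 165.2.226.234
  165.2.230.0/24 (165.2.230.0 - 165.2.230.255) does not contain 165.2.226.234
  165.2.234.0/23 (165.2.234.0 - 165.2.235.255) does not contain 165.2.226.234
  165.2.232.0/21 (165.2.232.0 - 165.2.239.255) does not contain 165.2.226.234
  165.6.192.0/18 (165.6.192.0 - 165.6.255.255) does not contain 165.2.226.234
Longest matching prefix is /15 -> next hop Router S.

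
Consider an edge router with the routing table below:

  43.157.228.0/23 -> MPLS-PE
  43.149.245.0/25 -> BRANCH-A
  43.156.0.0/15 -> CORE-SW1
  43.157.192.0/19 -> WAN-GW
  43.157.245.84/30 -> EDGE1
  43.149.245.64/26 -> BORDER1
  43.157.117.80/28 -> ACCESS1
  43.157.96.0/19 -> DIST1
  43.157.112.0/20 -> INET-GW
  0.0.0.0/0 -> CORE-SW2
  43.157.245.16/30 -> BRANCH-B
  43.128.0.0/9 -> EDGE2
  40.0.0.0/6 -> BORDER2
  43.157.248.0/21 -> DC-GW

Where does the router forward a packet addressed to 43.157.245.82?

CORE-SW1

Routes whose prefix contains 43.157.245.82:
  0.0.0.0/0 (default, matches everything) -> CORE-SW2
  40.0.0.0/6 (40.0.0.0 - 43.255.255.255) -> BORDER2
  43.128.0.0/9 (43.128.0.0 - 43.255.255.255) -> EDGE2
  43.156.0.0/15 (43.156.0.0 - 43.157.255.255) -> CORE-SW1
More-specific entries that do NOT match:
  43.157.245.84/30 (43.157.245.84 - 43.157.245.87) does not contain 43.157.245.82
  43.157.245.16/30 (43.157.245.16 - 43.157.245.19) does not contain 43.157.245.82
  43.157.117.80/28 (43.157.117.80 - 43.157.117.95) does not contain 43.157.245.82
  43.149.245.64/26 (43.149.245.64 - 43.149.245.127) does not contain 43.157.245.82
  43.149.245.0/25 (43.149.245.0 - 43.149.245.127) does not contain 43.157.245.82
  43.157.228.0/23 (43.157.228.0 - 43.157.229.255) does not contain 43.157.245.82
  43.157.248.0/21 (43.157.248.0 - 43.157.255.255) does not contain 43.157.245.82
  43.157.112.0/20 (43.157.112.0 - 43.157.127.255) does not contain 43.157.245.82
  43.157.192.0/19 (43.157.192.0 - 43.157.223.255) does not contain 43.157.245.82
  43.157.96.0/19 (43.157.96.0 - 43.157.127.255) does not contain 43.157.245.82
Longest matching prefix is /15 -> next hop CORE-SW1.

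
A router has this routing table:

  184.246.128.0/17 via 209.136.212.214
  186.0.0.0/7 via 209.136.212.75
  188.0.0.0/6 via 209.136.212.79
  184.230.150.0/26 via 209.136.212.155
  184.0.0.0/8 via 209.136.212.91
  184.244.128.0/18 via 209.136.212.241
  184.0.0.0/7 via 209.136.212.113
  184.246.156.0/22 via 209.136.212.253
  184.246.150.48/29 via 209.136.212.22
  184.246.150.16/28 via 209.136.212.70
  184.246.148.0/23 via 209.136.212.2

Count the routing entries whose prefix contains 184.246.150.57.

Prefixes containing 184.246.150.57:
  184.0.0.0/7 (184.0.0.0 - 185.255.255.255)
  184.0.0.0/8 (184.0.0.0 - 184.255.255.255)
  184.246.128.0/17 (184.246.128.0 - 184.246.255.255)
Total matching entries: 3.

3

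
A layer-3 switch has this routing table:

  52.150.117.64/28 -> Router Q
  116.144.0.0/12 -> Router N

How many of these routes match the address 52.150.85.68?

No listed prefix contains 52.150.85.68.
Total matching entries: 0.

0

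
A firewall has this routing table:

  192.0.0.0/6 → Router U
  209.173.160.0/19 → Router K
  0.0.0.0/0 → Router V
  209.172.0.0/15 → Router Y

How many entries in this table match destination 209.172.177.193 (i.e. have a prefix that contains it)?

Prefixes containing 209.172.177.193:
  0.0.0.0/0 (default, matches everything)
  209.172.0.0/15 (209.172.0.0 - 209.173.255.255)
Total matching entries: 2.

2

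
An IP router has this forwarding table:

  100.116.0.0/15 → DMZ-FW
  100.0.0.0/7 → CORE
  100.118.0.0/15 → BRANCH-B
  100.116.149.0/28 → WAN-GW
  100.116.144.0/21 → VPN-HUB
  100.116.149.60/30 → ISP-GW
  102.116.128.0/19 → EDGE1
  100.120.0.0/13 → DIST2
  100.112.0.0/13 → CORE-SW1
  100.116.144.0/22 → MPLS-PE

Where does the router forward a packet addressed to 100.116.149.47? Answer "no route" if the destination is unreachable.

VPN-HUB

Routes whose prefix contains 100.116.149.47:
  100.0.0.0/7 (100.0.0.0 - 101.255.255.255) -> CORE
  100.112.0.0/13 (100.112.0.0 - 100.119.255.255) -> CORE-SW1
  100.116.0.0/15 (100.116.0.0 - 100.117.255.255) -> DMZ-FW
  100.116.144.0/21 (100.116.144.0 - 100.116.151.255) -> VPN-HUB
More-specific entries that do NOT match:
  100.116.149.60/30 (100.116.149.60 - 100.116.149.63) does not contain 100.116.149.47
  100.116.149.0/28 (100.116.149.0 - 100.116.149.15) does not contain 100.116.149.47
  100.116.144.0/22 (100.116.144.0 - 100.116.147.255) does not contain 100.116.149.47
Longest matching prefix is /21 -> next hop VPN-HUB.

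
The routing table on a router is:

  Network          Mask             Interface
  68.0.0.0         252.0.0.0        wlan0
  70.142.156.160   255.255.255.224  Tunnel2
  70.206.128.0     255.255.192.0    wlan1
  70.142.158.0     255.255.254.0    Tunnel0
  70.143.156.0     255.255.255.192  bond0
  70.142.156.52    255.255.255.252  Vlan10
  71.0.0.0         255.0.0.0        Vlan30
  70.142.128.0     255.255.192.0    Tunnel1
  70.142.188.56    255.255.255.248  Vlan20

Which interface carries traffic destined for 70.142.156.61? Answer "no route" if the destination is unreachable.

Routes whose prefix contains 70.142.156.61:
  68.0.0.0/6 (68.0.0.0 - 71.255.255.255) -> wlan0
  70.142.128.0/18 (70.142.128.0 - 70.142.191.255) -> Tunnel1
More-specific entries that do NOT match:
  70.142.156.52/30 (70.142.156.52 - 70.142.156.55) does not contain 70.142.156.61
  70.142.188.56/29 (70.142.188.56 - 70.142.188.63) does not contain 70.142.156.61
  70.142.156.160/27 (70.142.156.160 - 70.142.156.191) does not contain 70.142.156.61
  70.143.156.0/26 (70.143.156.0 - 70.143.156.63) does not contain 70.142.156.61
  70.142.158.0/23 (70.142.158.0 - 70.142.159.255) does not contain 70.142.156.61
Longest matching prefix is /18 -> interface Tunnel1.

Tunnel1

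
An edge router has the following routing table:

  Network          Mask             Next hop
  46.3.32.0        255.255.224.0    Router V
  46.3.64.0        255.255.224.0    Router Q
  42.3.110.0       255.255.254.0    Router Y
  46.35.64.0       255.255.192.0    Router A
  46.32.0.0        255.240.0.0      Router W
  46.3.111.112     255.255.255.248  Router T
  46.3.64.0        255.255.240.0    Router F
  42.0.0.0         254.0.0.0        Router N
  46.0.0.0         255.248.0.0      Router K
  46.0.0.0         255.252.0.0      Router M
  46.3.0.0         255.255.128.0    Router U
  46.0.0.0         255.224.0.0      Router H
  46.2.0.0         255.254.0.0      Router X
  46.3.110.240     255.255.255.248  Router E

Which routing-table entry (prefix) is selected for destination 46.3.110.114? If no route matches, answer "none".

46.3.0.0/17

Entries matching 46.3.110.114:
  46.0.0.0/11 (46.0.0.0 - 46.31.255.255)
  46.0.0.0/13 (46.0.0.0 - 46.7.255.255)
  46.0.0.0/14 (46.0.0.0 - 46.3.255.255)
  46.2.0.0/15 (46.2.0.0 - 46.3.255.255)
  46.3.0.0/17 (46.3.0.0 - 46.3.127.255)
Most specific is 46.3.0.0/17.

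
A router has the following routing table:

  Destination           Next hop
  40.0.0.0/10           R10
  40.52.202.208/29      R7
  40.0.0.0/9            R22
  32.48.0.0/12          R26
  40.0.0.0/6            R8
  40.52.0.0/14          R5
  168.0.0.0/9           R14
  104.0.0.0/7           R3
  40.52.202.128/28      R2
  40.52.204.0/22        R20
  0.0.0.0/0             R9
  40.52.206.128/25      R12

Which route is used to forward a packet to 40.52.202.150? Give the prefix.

Entries matching 40.52.202.150:
  0.0.0.0/0 (default, matches everything)
  40.0.0.0/6 (40.0.0.0 - 43.255.255.255)
  40.0.0.0/9 (40.0.0.0 - 40.127.255.255)
  40.0.0.0/10 (40.0.0.0 - 40.63.255.255)
  40.52.0.0/14 (40.52.0.0 - 40.55.255.255)
Most specific is 40.52.0.0/14.

40.52.0.0/14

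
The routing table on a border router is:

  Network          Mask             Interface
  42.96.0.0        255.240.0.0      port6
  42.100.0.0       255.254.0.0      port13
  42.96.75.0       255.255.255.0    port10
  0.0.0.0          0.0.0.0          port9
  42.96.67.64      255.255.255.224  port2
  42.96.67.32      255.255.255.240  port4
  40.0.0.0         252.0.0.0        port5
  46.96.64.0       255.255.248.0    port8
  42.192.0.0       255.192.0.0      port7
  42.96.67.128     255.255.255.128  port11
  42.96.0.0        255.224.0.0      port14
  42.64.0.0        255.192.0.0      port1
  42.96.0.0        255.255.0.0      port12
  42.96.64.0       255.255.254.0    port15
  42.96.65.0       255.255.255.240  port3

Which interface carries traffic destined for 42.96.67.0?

port12

Routes whose prefix contains 42.96.67.0:
  0.0.0.0/0 (default, matches everything) -> port9
  40.0.0.0/6 (40.0.0.0 - 43.255.255.255) -> port5
  42.64.0.0/10 (42.64.0.0 - 42.127.255.255) -> port1
  42.96.0.0/11 (42.96.0.0 - 42.127.255.255) -> port14
  42.96.0.0/12 (42.96.0.0 - 42.111.255.255) -> port6
  42.96.0.0/16 (42.96.0.0 - 42.96.255.255) -> port12
More-specific entries that do NOT match:
  42.96.67.32/28 (42.96.67.32 - 42.96.67.47) does not contain 42.96.67.0
  42.96.65.0/28 (42.96.65.0 - 42.96.65.15) does not contain 42.96.67.0
  42.96.67.64/27 (42.96.67.64 - 42.96.67.95) does not contain 42.96.67.0
  42.96.67.128/25 (42.96.67.128 - 42.96.67.255) does not contain 42.96.67.0
  42.96.75.0/24 (42.96.75.0 - 42.96.75.255) does not contain 42.96.67.0
  42.96.64.0/23 (42.96.64.0 - 42.96.65.255) does not contain 42.96.67.0
  46.96.64.0/21 (46.96.64.0 - 46.96.71.255) does not contain 42.96.67.0
Longest matching prefix is /16 -> interface port12.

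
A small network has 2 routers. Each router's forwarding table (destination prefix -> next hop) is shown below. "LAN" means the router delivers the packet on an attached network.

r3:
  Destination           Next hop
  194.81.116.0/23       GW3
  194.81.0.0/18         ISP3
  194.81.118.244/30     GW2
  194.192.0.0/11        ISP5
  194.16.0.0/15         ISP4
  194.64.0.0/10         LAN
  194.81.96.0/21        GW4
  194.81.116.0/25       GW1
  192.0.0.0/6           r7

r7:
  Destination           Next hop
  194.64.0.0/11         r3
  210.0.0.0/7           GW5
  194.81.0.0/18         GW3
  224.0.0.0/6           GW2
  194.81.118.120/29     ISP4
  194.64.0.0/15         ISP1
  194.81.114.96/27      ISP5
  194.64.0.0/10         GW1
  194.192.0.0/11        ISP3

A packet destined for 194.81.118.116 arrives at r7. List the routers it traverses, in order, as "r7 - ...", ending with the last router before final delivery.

r7 - r3

At r7: longest match for 194.81.118.116 is 194.64.0.0/11 -> r3
At r3: longest match for 194.81.118.116 is 194.64.0.0/10 -> LAN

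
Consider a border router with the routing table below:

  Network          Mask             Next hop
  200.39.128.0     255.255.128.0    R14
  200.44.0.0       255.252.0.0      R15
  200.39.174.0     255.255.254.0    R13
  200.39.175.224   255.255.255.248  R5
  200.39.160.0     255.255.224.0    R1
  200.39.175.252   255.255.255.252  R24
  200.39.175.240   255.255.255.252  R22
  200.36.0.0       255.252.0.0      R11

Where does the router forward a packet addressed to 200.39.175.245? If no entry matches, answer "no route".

R13

Routes whose prefix contains 200.39.175.245:
  200.36.0.0/14 (200.36.0.0 - 200.39.255.255) -> R11
  200.39.128.0/17 (200.39.128.0 - 200.39.255.255) -> R14
  200.39.160.0/19 (200.39.160.0 - 200.39.191.255) -> R1
  200.39.174.0/23 (200.39.174.0 - 200.39.175.255) -> R13
More-specific entries that do NOT match:
  200.39.175.252/30 (200.39.175.252 - 200.39.175.255) does not contain 200.39.175.245
  200.39.175.240/30 (200.39.175.240 - 200.39.175.243) does not contain 200.39.175.245
  200.39.175.224/29 (200.39.175.224 - 200.39.175.231) does not contain 200.39.175.245
Longest matching prefix is /23 -> next hop R13.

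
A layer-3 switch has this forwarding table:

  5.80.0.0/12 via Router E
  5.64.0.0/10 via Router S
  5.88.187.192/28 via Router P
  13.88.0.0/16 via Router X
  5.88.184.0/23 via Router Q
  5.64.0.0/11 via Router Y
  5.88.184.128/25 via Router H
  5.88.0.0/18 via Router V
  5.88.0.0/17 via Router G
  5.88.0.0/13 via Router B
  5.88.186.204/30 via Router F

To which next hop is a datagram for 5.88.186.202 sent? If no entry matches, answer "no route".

Routes whose prefix contains 5.88.186.202:
  5.64.0.0/10 (5.64.0.0 - 5.127.255.255) -> Router S
  5.64.0.0/11 (5.64.0.0 - 5.95.255.255) -> Router Y
  5.80.0.0/12 (5.80.0.0 - 5.95.255.255) -> Router E
  5.88.0.0/13 (5.88.0.0 - 5.95.255.255) -> Router B
More-specific entries that do NOT match:
  5.88.186.204/30 (5.88.186.204 - 5.88.186.207) does not contain 5.88.186.202
  5.88.187.192/28 (5.88.187.192 - 5.88.187.207) does not contain 5.88.186.202
  5.88.184.128/25 (5.88.184.128 - 5.88.184.255) does not contain 5.88.186.202
  5.88.184.0/23 (5.88.184.0 - 5.88.185.255) does not contain 5.88.186.202
  5.88.0.0/18 (5.88.0.0 - 5.88.63.255) does not contain 5.88.186.202
  5.88.0.0/17 (5.88.0.0 - 5.88.127.255) does not contain 5.88.186.202
  13.88.0.0/16 (13.88.0.0 - 13.88.255.255) does not contain 5.88.186.202
Longest matching prefix is /13 -> next hop Router B.

Router B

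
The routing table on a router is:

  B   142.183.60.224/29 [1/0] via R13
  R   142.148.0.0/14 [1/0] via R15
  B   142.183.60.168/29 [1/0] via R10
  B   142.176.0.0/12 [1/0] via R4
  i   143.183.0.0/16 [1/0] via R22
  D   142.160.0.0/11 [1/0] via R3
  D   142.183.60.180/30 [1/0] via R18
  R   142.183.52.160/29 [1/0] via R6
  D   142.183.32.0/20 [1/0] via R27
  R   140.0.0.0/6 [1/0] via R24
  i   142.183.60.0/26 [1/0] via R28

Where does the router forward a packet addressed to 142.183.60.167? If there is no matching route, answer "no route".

Routes whose prefix contains 142.183.60.167:
  140.0.0.0/6 (140.0.0.0 - 143.255.255.255) -> R24
  142.160.0.0/11 (142.160.0.0 - 142.191.255.255) -> R3
  142.176.0.0/12 (142.176.0.0 - 142.191.255.255) -> R4
More-specific entries that do NOT match:
  142.183.60.180/30 (142.183.60.180 - 142.183.60.183) does not contain 142.183.60.167
  142.183.60.224/29 (142.183.60.224 - 142.183.60.231) does not contain 142.183.60.167
  142.183.60.168/29 (142.183.60.168 - 142.183.60.175) does not contain 142.183.60.167
  142.183.52.160/29 (142.183.52.160 - 142.183.52.167) does not contain 142.183.60.167
  142.183.60.0/26 (142.183.60.0 - 142.183.60.63) does not contain 142.183.60.167
  142.183.32.0/20 (142.183.32.0 - 142.183.47.255) does not contain 142.183.60.167
  143.183.0.0/16 (143.183.0.0 - 143.183.255.255) does not contain 142.183.60.167
  142.148.0.0/14 (142.148.0.0 - 142.151.255.255) does not contain 142.183.60.167
Longest matching prefix is /12 -> next hop R4.

R4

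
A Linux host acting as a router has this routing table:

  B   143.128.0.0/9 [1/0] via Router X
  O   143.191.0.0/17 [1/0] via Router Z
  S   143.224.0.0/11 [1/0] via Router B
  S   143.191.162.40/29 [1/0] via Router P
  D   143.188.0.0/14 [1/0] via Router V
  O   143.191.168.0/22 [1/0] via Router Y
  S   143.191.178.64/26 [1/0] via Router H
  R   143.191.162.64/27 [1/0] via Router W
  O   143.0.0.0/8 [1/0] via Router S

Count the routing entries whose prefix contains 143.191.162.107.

3

Prefixes containing 143.191.162.107:
  143.0.0.0/8 (143.0.0.0 - 143.255.255.255)
  143.128.0.0/9 (143.128.0.0 - 143.255.255.255)
  143.188.0.0/14 (143.188.0.0 - 143.191.255.255)
Total matching entries: 3.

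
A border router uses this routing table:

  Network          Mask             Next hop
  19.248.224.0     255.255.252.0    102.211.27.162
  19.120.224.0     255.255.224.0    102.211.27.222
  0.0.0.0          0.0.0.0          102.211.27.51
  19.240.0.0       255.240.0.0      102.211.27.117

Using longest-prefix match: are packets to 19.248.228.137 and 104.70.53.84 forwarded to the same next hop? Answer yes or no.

19.248.228.137: longest match 19.240.0.0/12 -> 102.211.27.117
104.70.53.84: longest match 0.0.0.0/0 -> 102.211.27.51

no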